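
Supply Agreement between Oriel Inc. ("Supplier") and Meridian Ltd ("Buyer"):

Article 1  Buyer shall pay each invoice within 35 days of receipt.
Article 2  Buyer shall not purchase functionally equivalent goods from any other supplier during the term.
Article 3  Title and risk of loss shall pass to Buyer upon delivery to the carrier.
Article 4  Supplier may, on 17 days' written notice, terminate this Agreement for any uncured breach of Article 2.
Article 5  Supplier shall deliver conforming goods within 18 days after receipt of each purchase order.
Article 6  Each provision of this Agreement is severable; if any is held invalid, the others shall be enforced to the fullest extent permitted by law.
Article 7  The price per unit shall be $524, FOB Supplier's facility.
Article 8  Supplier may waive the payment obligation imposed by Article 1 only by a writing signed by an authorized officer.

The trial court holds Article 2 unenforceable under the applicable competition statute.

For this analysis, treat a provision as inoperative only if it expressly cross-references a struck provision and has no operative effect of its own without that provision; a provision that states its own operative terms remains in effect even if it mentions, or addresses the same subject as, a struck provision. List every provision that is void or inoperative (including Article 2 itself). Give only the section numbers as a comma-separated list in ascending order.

2, 4

Article 2 is struck. Article 4 operates only by reference to Article 2, so it falls with Article 2. Article 6 is a severability clause and preserves every provision that can still be given independent effect. That leaves Article 1, Article 3, Article 5, Article 6, Article 7, and Article 8 in effect.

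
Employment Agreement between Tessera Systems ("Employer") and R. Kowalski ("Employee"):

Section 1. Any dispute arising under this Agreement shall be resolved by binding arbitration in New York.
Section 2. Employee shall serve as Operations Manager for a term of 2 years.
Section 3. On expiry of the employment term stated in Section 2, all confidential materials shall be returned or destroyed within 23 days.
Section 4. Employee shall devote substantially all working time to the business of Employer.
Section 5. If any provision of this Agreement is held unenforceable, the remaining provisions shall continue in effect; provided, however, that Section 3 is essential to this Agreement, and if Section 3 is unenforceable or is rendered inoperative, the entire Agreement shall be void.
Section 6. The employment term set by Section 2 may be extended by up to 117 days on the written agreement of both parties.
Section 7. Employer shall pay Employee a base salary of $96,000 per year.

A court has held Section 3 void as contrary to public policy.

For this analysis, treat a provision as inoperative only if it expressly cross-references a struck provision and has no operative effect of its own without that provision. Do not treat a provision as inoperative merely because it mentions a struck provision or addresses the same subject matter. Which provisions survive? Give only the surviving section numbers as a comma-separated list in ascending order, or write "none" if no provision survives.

none

Section 3 is struck. Nothing else in the Agreement is defined by reference to Section 3. Section 5 makes Section 3 an essential term, and Section 3 is the provision held invalid; under Section 5, the entire Agreement is therefore void. No provision of the Agreement survives.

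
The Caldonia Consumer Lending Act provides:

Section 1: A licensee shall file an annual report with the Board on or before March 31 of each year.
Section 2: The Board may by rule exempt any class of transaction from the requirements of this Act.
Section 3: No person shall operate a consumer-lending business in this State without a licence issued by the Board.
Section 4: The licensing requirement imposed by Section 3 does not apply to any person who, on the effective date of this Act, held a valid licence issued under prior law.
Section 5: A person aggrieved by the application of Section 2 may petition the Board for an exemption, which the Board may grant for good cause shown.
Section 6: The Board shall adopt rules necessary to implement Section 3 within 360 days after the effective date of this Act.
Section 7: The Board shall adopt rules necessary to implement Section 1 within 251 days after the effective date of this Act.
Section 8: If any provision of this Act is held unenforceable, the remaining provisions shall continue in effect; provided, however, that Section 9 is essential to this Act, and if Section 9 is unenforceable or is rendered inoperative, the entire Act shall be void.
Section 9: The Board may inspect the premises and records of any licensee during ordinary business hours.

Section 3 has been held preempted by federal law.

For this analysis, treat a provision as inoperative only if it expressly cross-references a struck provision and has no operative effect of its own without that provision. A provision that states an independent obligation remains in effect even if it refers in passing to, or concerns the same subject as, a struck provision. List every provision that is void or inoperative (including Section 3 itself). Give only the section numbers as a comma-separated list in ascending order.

3, 4, 6

Section 3 is struck. The only function of Section 4 is the grandfather exemption from Section 3, so it cannot stand once Section 3 is removed. Section 6 operates only by reference to Section 3, so it falls with Section 3. Section 8 makes Section 9 an essential term, but Section 9 is unaffected, so the severability proviso in Section 8 preserves the remaining provisions. Section 1, Section 2, Section 5, Section 7, Section 8, and Section 9 remain in effect.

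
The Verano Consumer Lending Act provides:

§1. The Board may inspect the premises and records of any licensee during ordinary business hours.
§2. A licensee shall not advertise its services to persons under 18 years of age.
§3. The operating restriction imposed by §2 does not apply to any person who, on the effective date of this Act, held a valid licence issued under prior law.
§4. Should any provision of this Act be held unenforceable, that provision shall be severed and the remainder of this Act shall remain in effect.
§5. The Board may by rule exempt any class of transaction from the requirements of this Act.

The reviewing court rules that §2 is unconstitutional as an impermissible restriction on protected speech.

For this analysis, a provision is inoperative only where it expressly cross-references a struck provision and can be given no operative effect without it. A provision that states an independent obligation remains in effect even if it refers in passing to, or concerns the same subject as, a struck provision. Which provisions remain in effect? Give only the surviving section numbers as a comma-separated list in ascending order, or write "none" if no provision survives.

1, 4, 5

§2 is struck. §3 operates only by reference to §2, so it falls with §2. §4 is a severability clause and preserves every provision that can still be given independent effect. §1, §4, and §5 remain in effect.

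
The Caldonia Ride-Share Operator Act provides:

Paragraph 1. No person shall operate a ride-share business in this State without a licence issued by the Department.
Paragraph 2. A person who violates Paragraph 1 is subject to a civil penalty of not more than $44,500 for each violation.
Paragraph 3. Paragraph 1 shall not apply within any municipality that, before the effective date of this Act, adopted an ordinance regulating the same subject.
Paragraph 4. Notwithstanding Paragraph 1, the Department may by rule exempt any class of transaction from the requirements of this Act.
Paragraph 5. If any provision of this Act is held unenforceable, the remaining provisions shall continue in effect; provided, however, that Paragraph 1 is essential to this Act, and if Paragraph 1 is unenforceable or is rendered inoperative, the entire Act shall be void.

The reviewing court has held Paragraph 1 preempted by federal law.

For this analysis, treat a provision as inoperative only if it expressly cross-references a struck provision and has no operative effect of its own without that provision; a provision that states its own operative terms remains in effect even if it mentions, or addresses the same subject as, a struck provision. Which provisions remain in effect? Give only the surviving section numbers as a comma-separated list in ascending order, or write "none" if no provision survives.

Paragraph 1 is struck. The only function of Paragraph 2 is the civil penalty for violating Paragraph 1, so it cannot stand once Paragraph 1 is removed. The only function of Paragraph 3 is the local-preemption carve-out from Paragraph 1, so it cannot stand once Paragraph 1 is removed. Paragraph 5 makes Paragraph 1 an essential term, and Paragraph 1 is the provision held invalid; under Paragraph 5, the entire Act is therefore void. No provision of the Act survives.

none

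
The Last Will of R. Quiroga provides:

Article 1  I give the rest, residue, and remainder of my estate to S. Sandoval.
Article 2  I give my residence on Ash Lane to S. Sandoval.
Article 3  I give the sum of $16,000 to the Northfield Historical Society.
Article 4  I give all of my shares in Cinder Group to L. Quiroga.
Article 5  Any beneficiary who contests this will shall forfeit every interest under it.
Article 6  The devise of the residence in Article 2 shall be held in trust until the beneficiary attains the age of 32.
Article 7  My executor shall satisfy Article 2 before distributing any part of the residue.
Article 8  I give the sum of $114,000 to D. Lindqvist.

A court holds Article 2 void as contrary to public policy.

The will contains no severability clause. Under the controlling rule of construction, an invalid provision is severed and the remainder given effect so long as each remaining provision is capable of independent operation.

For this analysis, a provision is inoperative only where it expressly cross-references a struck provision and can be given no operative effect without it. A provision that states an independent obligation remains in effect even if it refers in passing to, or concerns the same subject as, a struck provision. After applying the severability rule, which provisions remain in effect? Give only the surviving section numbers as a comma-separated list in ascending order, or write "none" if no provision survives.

1, 3, 4, 5, 8

Article 2 is struck. Article 6 operates only by reference to Article 2, so it falls with Article 2. Article 7 operates only by reference to Article 2, so it falls with Article 2. With no severability clause, the stated default rule severs what cannot stand and enforces each remaining provision that can operate on its own. The provisions still in force are Article 1, Article 3, Article 4, Article 5, and Article 8.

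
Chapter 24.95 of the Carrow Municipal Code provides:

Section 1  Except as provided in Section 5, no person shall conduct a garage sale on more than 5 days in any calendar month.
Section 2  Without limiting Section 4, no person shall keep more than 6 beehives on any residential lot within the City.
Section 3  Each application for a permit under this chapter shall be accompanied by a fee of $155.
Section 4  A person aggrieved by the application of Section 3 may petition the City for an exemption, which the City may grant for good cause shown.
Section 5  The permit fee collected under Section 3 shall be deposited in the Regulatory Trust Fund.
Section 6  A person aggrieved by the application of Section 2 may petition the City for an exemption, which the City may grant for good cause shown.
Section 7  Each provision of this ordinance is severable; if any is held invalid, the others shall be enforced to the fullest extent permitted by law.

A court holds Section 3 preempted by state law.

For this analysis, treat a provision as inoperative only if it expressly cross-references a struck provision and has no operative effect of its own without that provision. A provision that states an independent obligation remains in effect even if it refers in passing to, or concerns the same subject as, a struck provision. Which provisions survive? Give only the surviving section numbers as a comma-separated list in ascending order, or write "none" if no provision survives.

1, 2, 6, 7

Section 3 is struck. Section 4 has no operative effect of its own apart from Section 3 and is therefore inoperative. The whole of Section 5 is the disposition of the permit fee, defined by reference to Section 3, so Section 5 cannot stand once Section 3 is removed. Section 1 mentions Section 5 but its own obligation stands independently of Section 5, so Section 1 is not affected. Section 2 mentions Section 4 but its own obligation stands independently of Section 4, so Section 2 is not affected. Section 7 is a severability clause and preserves every provision that can still be given independent effect. The provisions still in force are Section 1, Section 2, Section 6, and Section 7.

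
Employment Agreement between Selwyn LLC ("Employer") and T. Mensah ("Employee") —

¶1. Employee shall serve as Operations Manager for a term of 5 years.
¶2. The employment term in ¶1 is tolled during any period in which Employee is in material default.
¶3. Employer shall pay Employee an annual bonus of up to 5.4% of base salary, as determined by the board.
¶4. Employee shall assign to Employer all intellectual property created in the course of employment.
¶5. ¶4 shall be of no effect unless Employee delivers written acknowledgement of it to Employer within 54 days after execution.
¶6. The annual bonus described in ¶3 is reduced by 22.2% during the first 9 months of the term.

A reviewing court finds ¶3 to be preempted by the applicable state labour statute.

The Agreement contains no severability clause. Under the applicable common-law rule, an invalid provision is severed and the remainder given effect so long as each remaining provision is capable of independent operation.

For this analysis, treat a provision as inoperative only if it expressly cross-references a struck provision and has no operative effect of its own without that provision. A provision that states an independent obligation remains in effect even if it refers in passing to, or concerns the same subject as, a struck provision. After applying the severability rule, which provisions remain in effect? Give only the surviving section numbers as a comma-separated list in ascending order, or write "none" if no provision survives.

¶3 is struck. The whole of ¶6 is the introductory reduction to the annual bonus, defined by reference to ¶3, so ¶6 cannot stand once ¶3 is removed. With no severability clause, the stated default rule severs what cannot stand and enforces each remaining provision that can operate on its own. That leaves ¶1, ¶2, ¶4, and ¶5 in effect.

1, 2, 4, 5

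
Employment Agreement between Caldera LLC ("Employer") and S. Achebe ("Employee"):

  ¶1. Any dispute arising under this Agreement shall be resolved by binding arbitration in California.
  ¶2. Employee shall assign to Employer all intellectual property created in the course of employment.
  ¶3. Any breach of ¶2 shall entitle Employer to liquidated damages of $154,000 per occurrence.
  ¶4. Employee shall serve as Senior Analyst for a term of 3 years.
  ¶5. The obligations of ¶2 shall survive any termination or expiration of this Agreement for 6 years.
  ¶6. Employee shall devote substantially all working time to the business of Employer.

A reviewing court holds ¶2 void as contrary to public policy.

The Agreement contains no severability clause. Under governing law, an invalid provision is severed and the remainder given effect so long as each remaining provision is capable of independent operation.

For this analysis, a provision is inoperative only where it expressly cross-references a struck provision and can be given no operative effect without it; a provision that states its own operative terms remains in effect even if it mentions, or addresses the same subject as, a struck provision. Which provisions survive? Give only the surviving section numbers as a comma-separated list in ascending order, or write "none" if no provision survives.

1, 4, 6

¶2 is struck. ¶3 does nothing except set the liquidated-damages amount by reference to ¶2; with ¶2 gone it has no independent effect and is inoperative. ¶5 operates only by reference to ¶2, so it falls with ¶2. Under the stated default rule, only provisions that cannot operate independently fall away; the rest are enforced. That leaves ¶1, ¶4, and ¶6 in effect.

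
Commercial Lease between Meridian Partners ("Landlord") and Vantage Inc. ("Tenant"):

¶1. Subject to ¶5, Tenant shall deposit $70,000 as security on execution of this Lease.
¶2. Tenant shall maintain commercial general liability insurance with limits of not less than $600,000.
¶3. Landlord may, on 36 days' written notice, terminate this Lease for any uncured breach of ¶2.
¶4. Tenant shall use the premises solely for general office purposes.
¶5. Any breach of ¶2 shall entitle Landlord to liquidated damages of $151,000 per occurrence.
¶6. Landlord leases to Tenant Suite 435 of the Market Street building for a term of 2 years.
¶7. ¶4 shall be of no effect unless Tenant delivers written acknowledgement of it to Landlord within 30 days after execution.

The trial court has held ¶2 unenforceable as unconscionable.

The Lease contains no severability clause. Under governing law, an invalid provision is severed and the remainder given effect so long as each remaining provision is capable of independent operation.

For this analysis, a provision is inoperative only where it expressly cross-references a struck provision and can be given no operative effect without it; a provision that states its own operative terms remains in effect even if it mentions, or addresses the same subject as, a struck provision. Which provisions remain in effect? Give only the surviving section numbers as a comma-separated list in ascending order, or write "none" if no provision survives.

¶2 is struck. ¶3 operates only by reference to ¶2, so it falls with ¶2. ¶5 operates only by reference to ¶2, so it falls with ¶2. ¶1 mentions ¶5 but its own obligation stands independently of ¶5, so ¶1 is not affected. Under the stated default rule, only provisions that cannot operate independently fall away; the rest are enforced. The provisions still in force are ¶1, ¶4, ¶6, and ¶7.

1, 4, 6, 7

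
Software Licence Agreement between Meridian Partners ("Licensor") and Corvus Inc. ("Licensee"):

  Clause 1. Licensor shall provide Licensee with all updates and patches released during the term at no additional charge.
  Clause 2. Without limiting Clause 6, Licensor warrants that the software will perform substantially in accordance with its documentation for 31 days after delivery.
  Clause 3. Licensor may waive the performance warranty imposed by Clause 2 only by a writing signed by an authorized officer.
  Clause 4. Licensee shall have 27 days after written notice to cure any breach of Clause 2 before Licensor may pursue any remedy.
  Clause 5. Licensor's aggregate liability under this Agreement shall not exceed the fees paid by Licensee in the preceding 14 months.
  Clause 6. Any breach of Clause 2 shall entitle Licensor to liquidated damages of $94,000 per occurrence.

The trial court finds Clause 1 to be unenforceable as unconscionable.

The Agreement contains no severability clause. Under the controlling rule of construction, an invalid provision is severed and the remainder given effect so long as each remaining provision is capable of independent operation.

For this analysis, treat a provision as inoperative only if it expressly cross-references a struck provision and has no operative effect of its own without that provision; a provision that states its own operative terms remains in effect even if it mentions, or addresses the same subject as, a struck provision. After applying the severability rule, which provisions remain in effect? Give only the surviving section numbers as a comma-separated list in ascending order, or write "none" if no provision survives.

Clause 1 is struck. Nothing else in the Agreement is defined by reference to Clause 1. With no severability clause, the stated default rule severs what cannot stand and enforces each remaining provision that can operate on its own. That leaves Clause 2, Clause 3, Clause 4, Clause 5, and Clause 6 in effect.

2, 3, 4, 5, 6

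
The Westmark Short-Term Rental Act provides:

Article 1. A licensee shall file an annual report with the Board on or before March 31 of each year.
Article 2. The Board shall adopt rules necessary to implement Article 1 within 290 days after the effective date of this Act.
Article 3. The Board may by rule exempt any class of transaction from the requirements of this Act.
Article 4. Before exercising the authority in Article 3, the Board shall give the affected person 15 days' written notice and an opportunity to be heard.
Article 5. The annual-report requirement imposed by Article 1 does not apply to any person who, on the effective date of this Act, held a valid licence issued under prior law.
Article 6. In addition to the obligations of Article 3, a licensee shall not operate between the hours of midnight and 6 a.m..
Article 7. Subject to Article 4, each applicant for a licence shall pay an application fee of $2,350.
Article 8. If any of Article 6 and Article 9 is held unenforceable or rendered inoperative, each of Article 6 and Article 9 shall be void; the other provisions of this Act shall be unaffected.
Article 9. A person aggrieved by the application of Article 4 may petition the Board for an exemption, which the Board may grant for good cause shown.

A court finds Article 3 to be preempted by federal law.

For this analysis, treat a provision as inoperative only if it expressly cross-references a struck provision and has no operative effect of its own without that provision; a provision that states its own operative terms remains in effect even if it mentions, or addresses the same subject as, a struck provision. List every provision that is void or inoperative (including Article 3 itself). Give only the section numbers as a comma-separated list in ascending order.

3, 4, 6, 9

Article 3 is struck. The only function of Article 4 is the notice-and-hearing requirement for Article 3, so it cannot stand once Article 3 is removed. Article 9 operates only by reference to Article 4, so it falls with Article 4. Although Article 7 refers to Article 4, its operative terms do not depend on Article 4, so it remains in effect. Article 8 declares Article 6 and Article 9 mutually dependent; since one of them has fallen, all of them are of no effect. That brings down Article 6 as well. The remainder continues in force under Article 8. Article 1, Article 2, Article 5, Article 7, and Article 8 remain in effect.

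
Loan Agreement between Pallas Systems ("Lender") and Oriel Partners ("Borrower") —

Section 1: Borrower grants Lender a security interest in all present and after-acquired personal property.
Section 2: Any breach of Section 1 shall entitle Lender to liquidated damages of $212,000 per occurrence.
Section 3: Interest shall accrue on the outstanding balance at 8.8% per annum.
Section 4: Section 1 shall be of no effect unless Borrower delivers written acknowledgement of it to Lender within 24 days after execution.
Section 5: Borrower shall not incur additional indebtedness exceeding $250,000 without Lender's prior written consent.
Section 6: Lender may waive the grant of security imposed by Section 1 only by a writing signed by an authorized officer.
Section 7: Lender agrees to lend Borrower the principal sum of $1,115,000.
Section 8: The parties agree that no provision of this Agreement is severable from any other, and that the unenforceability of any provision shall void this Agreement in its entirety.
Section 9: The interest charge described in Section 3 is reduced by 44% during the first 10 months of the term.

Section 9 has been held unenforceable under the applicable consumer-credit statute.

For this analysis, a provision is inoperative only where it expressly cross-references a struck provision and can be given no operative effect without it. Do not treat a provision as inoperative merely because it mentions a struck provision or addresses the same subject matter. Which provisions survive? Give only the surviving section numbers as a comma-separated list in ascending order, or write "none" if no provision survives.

Section 9 is struck. No other provision's operative terms depend on Section 9. Section 8 provides that the Agreement is not severable, so the invalidity of any one provision voids the entire Agreement. No provision of the Agreement survives.

none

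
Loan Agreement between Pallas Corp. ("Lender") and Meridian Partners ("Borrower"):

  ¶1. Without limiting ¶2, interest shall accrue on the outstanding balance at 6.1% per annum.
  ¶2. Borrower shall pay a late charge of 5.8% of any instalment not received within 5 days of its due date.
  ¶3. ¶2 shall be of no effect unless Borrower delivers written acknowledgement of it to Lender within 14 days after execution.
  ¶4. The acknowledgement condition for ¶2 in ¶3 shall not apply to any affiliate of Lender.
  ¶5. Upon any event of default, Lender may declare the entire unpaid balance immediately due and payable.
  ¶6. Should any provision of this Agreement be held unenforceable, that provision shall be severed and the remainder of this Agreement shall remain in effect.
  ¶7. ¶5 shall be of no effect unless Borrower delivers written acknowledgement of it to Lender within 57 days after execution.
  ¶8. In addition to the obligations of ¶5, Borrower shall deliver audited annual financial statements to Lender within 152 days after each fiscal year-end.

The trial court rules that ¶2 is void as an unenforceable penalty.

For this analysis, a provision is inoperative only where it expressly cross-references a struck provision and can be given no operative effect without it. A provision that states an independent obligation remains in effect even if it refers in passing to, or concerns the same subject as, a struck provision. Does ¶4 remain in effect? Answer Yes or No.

¶2 is struck. ¶3 merely fixes the acknowledgement condition for ¶2; with ¶2 gone it has nothing to operate on and falls away. The whole of ¶4 is the carve-out from the acknowledgement condition for ¶2, defined by reference to ¶3, so ¶4 cannot stand once ¶3 is removed. ¶1 mentions ¶2 but its own obligation stands independently of ¶2, so ¶1 is not affected. Under the severability clause in ¶6, the remaining provisions continue in force. ¶1, ¶5, ¶6, ¶7, and ¶8 remain in effect. ¶4 is among the inoperative provisions, so the answer is no.

No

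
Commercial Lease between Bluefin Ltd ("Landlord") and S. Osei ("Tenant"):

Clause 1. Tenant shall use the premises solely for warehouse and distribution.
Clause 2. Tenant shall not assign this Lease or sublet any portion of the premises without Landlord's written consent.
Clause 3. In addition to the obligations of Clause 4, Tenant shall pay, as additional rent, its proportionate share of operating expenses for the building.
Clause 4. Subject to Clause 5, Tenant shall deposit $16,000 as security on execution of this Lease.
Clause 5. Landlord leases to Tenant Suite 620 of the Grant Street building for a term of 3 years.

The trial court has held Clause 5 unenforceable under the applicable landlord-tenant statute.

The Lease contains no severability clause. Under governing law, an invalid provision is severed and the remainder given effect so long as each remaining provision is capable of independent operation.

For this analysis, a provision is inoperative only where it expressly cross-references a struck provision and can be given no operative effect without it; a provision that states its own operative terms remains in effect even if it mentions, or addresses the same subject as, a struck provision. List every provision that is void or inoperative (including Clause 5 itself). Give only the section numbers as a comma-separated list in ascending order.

5

Clause 5 is struck. Although Clause 4 refers to Clause 5, its operative terms do not depend on Clause 5, so it remains in effect. No other provision's operative terms depend on Clause 5. With no severability clause, the stated default rule severs what cannot stand and enforces each remaining provision that can operate on its own. Clause 1, Clause 2, Clause 3, and Clause 4 remain in effect.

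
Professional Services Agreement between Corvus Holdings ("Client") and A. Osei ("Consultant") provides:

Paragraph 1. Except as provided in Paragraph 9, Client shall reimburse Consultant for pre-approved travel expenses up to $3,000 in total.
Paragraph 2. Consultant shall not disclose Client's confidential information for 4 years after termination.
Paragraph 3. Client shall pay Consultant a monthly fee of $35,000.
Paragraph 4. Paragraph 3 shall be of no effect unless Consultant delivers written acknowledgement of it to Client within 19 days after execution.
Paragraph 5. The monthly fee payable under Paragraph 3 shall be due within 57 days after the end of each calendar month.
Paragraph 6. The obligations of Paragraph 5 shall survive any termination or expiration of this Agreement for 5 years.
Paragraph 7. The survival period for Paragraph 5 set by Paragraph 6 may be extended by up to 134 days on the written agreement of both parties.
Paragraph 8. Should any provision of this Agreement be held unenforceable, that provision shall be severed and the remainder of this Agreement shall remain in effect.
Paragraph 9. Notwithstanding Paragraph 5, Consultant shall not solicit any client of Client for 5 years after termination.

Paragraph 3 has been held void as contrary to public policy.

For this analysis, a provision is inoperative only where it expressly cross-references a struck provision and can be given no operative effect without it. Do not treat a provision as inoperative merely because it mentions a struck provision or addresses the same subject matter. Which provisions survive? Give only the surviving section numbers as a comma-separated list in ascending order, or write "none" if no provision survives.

1, 2, 8, 9

Paragraph 3 is struck. The only function of Paragraph 4 is the acknowledgement condition for Paragraph 3, so it cannot stand once Paragraph 3 is removed. The whole of Paragraph 5 is the payment deadline for the monthly fee, defined by reference to Paragraph 3, so Paragraph 5 cannot stand once Paragraph 3 is removed. Paragraph 6 merely fixes the survival period for Paragraph 5; with Paragraph 5 gone it has nothing to operate on and falls away. Paragraph 7 operates only by reference to Paragraph 6, so it falls with Paragraph 6. Paragraph 9 mentions Paragraph 5 but its own obligation stands independently of Paragraph 5, so Paragraph 9 is not affected. Paragraph 8 is a severability clause and preserves every provision that can still be given independent effect. Paragraph 1, Paragraph 2, Paragraph 8, and Paragraph 9 remain in effect.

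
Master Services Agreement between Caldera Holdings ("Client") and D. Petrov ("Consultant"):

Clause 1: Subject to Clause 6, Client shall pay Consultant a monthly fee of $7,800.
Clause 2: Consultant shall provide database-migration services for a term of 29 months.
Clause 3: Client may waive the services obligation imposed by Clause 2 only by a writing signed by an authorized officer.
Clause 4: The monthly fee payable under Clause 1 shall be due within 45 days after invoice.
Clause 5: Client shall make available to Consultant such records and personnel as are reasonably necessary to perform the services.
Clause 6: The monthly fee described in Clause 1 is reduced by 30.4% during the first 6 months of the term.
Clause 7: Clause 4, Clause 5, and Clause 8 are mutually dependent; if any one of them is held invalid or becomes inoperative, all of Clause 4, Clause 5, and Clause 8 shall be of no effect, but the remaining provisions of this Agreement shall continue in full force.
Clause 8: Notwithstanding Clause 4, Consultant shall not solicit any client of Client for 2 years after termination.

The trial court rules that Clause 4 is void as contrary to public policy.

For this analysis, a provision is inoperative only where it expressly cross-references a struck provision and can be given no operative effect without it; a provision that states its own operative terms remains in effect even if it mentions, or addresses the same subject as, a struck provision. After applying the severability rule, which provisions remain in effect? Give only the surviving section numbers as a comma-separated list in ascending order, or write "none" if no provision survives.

1, 2, 3, 6, 7

Clause 4 is struck. No other provision's operative terms depend on Clause 4. Clause 7 declares Clause 4, Clause 5, and Clause 8 mutually dependent; since one of them has fallen, all of them are of no effect. That brings down Clause 5 and Clause 8 as well. The remainder continues in force under Clause 7. That leaves Clause 1, Clause 2, Clause 3, Clause 6, and Clause 7 in effect.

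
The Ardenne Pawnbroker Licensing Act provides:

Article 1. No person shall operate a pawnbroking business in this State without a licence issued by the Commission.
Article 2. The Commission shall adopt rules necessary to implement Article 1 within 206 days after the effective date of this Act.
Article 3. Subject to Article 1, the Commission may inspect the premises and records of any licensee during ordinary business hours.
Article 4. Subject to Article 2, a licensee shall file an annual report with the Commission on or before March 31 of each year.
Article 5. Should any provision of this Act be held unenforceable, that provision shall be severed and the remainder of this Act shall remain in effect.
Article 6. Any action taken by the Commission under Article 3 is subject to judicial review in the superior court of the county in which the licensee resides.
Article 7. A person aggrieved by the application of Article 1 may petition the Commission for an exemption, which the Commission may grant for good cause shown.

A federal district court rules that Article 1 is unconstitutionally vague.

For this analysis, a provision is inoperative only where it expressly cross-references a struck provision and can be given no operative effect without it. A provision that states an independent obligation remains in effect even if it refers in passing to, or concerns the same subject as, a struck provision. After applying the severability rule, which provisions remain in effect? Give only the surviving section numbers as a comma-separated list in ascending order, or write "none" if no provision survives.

Article 1 is struck. The only function of Article 2 is the rulemaking mandate for Article 1, so it cannot stand once Article 1 is removed. Article 7 merely fixes the exemption procedure for Article 1; with Article 1 gone it has nothing to operate on and falls away. Although Article 4 refers to Article 2, its operative terms do not depend on Article 2, so it remains in effect. Article 3 mentions Article 1 but its own obligation stands independently of Article 1, so Article 3 is not affected. Under the severability clause in Article 5, the remaining provisions continue in force. The provisions still in force are Article 3, Article 4, Article 5, and Article 6.

3, 4, 5, 6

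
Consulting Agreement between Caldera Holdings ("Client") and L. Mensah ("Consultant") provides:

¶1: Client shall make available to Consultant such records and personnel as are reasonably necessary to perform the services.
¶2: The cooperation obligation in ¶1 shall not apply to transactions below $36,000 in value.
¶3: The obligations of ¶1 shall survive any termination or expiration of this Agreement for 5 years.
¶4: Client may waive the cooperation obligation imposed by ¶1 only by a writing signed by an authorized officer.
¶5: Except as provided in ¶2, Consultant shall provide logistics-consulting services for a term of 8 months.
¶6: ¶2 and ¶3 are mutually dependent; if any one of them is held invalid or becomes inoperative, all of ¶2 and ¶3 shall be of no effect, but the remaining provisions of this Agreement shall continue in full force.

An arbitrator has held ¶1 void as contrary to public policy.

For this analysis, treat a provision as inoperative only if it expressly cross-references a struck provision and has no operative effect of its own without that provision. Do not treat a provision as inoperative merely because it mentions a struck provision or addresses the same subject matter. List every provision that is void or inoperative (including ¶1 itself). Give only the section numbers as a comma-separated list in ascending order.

1, 2, 3, 4

¶1 is struck. ¶2 does nothing except set the carve-out from the cooperation obligation by reference to ¶1; with ¶1 gone it has no independent effect and is inoperative. ¶3 operates only by reference to ¶1, so it falls with ¶1. ¶4 has no operative effect of its own apart from ¶1 and is therefore inoperative. Although ¶5 refers to ¶2, its operative terms do not depend on ¶2, so it remains in effect. ¶6 declares ¶2 and ¶3 mutually dependent; since one of them has fallen, all of them are of no effect. The remainder continues in force under ¶6. That leaves ¶5 and ¶6 in effect.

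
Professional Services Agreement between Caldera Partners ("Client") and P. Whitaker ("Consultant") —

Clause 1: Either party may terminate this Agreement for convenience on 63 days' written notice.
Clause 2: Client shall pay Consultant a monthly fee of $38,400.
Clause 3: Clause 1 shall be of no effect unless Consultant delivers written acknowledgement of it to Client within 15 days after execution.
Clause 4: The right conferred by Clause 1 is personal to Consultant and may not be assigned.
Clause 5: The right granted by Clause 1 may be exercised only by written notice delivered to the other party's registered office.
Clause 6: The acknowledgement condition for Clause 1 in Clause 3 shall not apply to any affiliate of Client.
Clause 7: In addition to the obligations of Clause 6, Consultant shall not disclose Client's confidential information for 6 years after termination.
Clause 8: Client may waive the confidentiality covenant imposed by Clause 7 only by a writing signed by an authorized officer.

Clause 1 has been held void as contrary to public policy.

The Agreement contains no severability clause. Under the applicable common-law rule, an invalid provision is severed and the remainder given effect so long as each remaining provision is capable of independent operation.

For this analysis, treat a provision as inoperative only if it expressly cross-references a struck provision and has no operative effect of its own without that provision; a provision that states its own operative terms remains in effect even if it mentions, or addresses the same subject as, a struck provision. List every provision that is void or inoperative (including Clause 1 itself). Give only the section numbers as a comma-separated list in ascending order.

Clause 1 is struck. Clause 3 has no operative effect of its own apart from Clause 1 and is therefore inoperative. Clause 4 has no operative effect of its own apart from Clause 1 and is therefore inoperative. Clause 5 merely fixes the notice requirement for Clause 1; with Clause 1 gone it has nothing to operate on and falls away. Clause 6 operates only by reference to Clause 3, so it falls with Clause 3. Clause 7 mentions Clause 6 but its own obligation stands independently of Clause 6, so Clause 7 is not affected. Under the stated default rule, only provisions that cannot operate independently fall away; the rest are enforced. The provisions still in force are Clause 2, Clause 7, and Clause 8.

1, 3, 4, 5, 6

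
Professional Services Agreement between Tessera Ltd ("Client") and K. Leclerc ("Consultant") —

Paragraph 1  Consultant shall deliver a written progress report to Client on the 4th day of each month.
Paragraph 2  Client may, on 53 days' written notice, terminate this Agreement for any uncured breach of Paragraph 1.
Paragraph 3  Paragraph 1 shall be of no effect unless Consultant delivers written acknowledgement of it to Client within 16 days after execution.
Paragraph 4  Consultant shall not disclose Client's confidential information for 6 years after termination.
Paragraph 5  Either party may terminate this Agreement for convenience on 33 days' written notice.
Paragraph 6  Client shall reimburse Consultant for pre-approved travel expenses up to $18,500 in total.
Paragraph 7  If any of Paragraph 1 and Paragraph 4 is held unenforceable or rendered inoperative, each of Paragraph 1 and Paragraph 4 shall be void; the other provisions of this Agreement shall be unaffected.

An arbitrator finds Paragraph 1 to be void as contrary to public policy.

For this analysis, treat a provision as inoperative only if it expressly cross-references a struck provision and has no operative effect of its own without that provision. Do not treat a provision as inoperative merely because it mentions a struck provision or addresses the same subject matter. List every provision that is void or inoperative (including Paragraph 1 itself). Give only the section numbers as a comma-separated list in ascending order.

1, 2, 3, 4

Paragraph 1 is struck. Paragraph 2 has no operative effect of its own apart from Paragraph 1 and is therefore inoperative. Paragraph 3 operates only by reference to Paragraph 1, so it falls with Paragraph 1. Paragraph 7 declares Paragraph 1 and Paragraph 4 mutually dependent; since one of them has fallen, all of them are of no effect. That brings down Paragraph 4 as well. The remainder continues in force under Paragraph 7. That leaves Paragraph 5, Paragraph 6, and Paragraph 7 in effect.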